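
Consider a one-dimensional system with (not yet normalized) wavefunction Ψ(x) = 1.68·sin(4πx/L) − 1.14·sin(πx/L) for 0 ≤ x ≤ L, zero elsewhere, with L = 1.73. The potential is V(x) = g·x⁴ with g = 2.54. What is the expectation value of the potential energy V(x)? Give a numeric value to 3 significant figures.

⟨V⟩ = ∫ V(x)·|Ψ|² dx / ∫|Ψ|² dx.
On 0 ≤ x ≤ L (j ≠ l): ∫sin²(jπx/L) dx = L/2, ∫sin(jπx/L)·sin(lπx/L) dx = 0; diagonal moments ∫x·sin²(jπx/L) dx = L²/4, ∫x²·sin²(jπx/L) dx = L³·(1/6 − 1/(4j²π²)); cross terms ∫x·sin(jπx/L)·sin(lπx/L) dx = 0 for j + l even and −4jlL²/(π²(j² − l²)²) for j + l odd, ∫x²·sin(jπx/L)·sin(lπx/L) dx = (−1)^(j+l)·4jlL³/(π²(j² − l²)²); higher powers the same way via product-to-sum and parts.
State is unnormalized: ∫|Ψ|² dx = 3.5655, and ∫Ψ*·V(x)·Ψ dx = 15.652, so ⟨V⟩ = 15.652 / 3.5655.
⟨V⟩ = 4.3897.

4.39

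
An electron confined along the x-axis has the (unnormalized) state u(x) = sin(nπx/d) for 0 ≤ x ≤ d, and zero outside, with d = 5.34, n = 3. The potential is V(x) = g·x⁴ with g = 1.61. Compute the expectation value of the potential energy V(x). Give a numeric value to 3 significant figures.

⟨V⟩ = ∫ V(x)·|u|² dx / ∫|u|² dx.
With sin²θ = (1 − cos2θ)/2 on 0 ≤ x ≤ d: ∫sin²(nπx/d) dx = d/2, ∫x·sin²(nπx/d) dx = d²/4, ∫x²·sin²(nπx/d) dx = d³·(1/6 − 1/(4n²π²)); higher powers xᵏ the same way, integrating xᵏ·cos(2nπx/d) by parts.
State is unnormalized: ∫|u|² dx = 2.6700, and ∫u*·V(x)·u dx = 660.40, so ⟨V⟩ = 660.40 / 2.6700.
⟨V⟩ = 247.34.

247.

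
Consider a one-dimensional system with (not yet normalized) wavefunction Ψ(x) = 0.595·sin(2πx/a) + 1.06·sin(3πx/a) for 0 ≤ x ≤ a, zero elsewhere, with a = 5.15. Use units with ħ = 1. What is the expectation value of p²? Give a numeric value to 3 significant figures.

2.90

p² Ψ = −ħ² d²Ψ/dx²; ⟨p²⟩ = −ħ² ∫ Ψ*·Ψ'' dx / ∫|Ψ|² dx.
d²/dx² sin(jπx/a) = −(jπ/a)²·sin(jπx/a); on 0 ≤ x ≤ a, ∫sin²(jπx/a) dx = a/2 and ∫sin(jπx/a)·sin(lπx/a) dx = 0 for j ≠ l, so only diagonal terms survive in ∫|Ψ|² and ∫Ψ·Ψ″; ∫Ψ·Ψ′ dx = [Ψ²/2] between the walls = 0.
State is unnormalized: ∫|Ψ|² dx = 3.8049, and ∫Ψ*·(−ħ² Ψ'') dx = 11.047, so ⟨p²⟩ = 11.047 / 3.8049.
⟨p²⟩ = 2.9033.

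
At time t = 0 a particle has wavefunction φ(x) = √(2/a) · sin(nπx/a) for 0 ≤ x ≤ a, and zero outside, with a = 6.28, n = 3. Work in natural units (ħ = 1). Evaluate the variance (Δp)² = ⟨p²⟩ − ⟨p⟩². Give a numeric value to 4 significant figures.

Compute ⟨p⟩ and ⟨p²⟩ separately; (Δp)² = ⟨p²⟩ − ⟨p⟩².
d/dx sin(nπx/a) = (nπ/a)·cos(nπx/a) and d²/dx² sin(nπx/a) = −(nπ/a)²·sin(nπx/a); on 0 ≤ x ≤ a, ∫sin²(nπx/a) dx = a/2 and ∫sin(nπx/a)·cos(nπx/a) dx = 0.
⟨p⟩ = 0.0000 and ⟨p²⟩ = 2.2523.
(Δp)² = 2.2523 − (0.0000)² = 2.2523.

2.252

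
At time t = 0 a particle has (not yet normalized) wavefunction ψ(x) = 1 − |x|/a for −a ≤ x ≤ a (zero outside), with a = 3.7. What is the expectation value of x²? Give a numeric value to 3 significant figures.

⟨x²⟩ = ∫ x²·|ψ|² dx / ∫|ψ|² dx (integrals over the domain).
ψ is even, so ∫ over [−a, a] = 2∫₀ᵃ with ψ = 1 − x/a there: ∫₀ᵃ (1 − x/a)² dx = a/3, ∫₀ᵃ x²(1 − x/a)² dx = a³/30, ∫₀ᵃ x⁴(1 − x/a)² dx = a⁵/105.
State is unnormalized: ∫|ψ|² dx = 2.4667, and ∫ψ*·x²·ψ dx = 3.3769, so ⟨x²⟩ = 3.3769 / 2.4667.
⟨x²⟩ = 1.3690.

1.37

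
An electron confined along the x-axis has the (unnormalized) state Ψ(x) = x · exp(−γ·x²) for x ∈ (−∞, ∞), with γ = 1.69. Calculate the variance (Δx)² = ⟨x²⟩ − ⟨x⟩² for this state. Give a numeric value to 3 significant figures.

Compute ⟨x⟩ and ⟨x²⟩ separately, then (Δx)² = ⟨x²⟩ − ⟨x⟩².
Expand each integrand as polynomial × e^(−2γx²) and use ∫x^(2j)·e^(−2γx²) dx = (2j−1)!!/(4γ)^j · √(π/(2γ)), odd powers → 0; here √(π/(2γ)) = 0.96409.
Normalization: ∫|Ψ|² dx = 0.14262.
⟨x⟩ = 0.0000 and ⟨x²⟩ = 0.44379.
(Δx)² = 0.44379 − (0.0000)² = 0.44379.

0.444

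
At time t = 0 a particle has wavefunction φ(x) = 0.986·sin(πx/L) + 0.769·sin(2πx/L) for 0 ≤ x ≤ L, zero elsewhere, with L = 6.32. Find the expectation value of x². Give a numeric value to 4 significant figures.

4.887

⟨x²⟩ = ∫ x²·|φ|² dx / ∫|φ|² dx (integrals over the domain).
On 0 ≤ x ≤ L (j ≠ l): ∫sin²(jπx/L) dx = L/2, ∫sin(jπx/L)·sin(lπx/L) dx = 0; diagonal moments ∫x·sin²(jπx/L) dx = L²/4, ∫x²·sin²(jπx/L) dx = L³·(1/6 − 1/(4j²π²)); cross terms ∫x·sin(jπx/L)·sin(lπx/L) dx = 0 for j + l even and −4jlL²/(π²(j² − l²)²) for j + l odd, ∫x²·sin(jπx/L)·sin(lπx/L) dx = (−1)^(j+l)·4jlL³/(π²(j² − l²)²); higher powers the same way via product-to-sum and parts.
State is unnormalized: ∫|φ|² dx = 4.9408, and ∫φ*·x²·φ dx = 24.144, so ⟨x²⟩ = 24.144 / 4.9408.
⟨x²⟩ = 4.8866.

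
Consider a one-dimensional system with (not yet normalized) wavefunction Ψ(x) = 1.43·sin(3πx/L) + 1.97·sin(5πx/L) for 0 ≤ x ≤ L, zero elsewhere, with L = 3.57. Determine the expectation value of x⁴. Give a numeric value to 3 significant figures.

43.7

⟨x⁴⟩ = ∫ x⁴·|Ψ|² dx / ∫|Ψ|² dx (integrals over the domain).
On 0 ≤ x ≤ L (j ≠ l): ∫sin²(jπx/L) dx = L/2, ∫sin(jπx/L)·sin(lπx/L) dx = 0; diagonal moments ∫x·sin²(jπx/L) dx = L²/4, ∫x²·sin²(jπx/L) dx = L³·(1/6 − 1/(4j²π²)); cross terms ∫x·sin(jπx/L)·sin(lπx/L) dx = 0 for j + l even and −4jlL²/(π²(j² − l²)²) for j + l odd, ∫x²·sin(jπx/L)·sin(lπx/L) dx = (−1)^(j+l)·4jlL³/(π²(j² − l²)²); higher powers the same way via product-to-sum and parts.
State is unnormalized: ∫|Ψ|² dx = 10.578, and ∫Ψ*·x⁴·Ψ dx = 462.65, so ⟨x⁴⟩ = 462.65 / 10.578.
⟨x⁴⟩ = 43.739.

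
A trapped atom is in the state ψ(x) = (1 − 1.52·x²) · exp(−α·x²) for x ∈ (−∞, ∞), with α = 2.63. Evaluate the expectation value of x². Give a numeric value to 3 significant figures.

0.0548

⟨x²⟩ = ∫ x²·|ψ|² dx / ∫|ψ|² dx (integrals over the domain).
Expand each integrand as polynomial × e^(−2αx²) and use ∫x^(2j)·e^(−2αx²) dx = (2j−1)!!/(4α)^j · √(π/(2α)), odd powers → 0; here √(π/(2α)) = 0.77283.
State is unnormalized: ∫|ψ|² dx = 0.59790, and ∫ψ*·x²·ψ dx = 0.032781, so ⟨x²⟩ = 0.032781 / 0.59790.
⟨x²⟩ = 0.054827.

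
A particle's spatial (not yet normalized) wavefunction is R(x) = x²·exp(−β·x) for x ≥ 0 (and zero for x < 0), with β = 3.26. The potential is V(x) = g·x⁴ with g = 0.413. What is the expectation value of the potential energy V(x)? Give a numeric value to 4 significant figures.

0.3839

⟨V⟩ = ∫ V(x)·|R|² dx / ∫|R|² dx.
Every integrand reduces to terms xʲ·e^(−2βx) on [0, ∞); use ∫₀^∞ xʲ·e^(−2βx) dx = j!/(2β)^(j+1).
State is unnormalized: ∫|R|² dx = 0.0020369, and ∫R*·V(x)·R dx = 0.00078206, so ⟨V⟩ = 0.00078206 / 0.0020369.
⟨V⟩ = 0.38394.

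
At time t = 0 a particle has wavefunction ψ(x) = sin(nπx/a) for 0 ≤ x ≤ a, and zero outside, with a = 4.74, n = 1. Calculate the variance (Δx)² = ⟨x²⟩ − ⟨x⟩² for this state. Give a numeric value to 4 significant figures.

0.7341

Compute ⟨x⟩ and ⟨x²⟩ separately, then (Δx)² = ⟨x²⟩ − ⟨x⟩².
With sin²θ = (1 − cos2θ)/2 on 0 ≤ x ≤ a: ∫sin²(nπx/a) dx = a/2, ∫x·sin²(nπx/a) dx = a²/4, ∫x²·sin²(nπx/a) dx = a³·(1/6 − 1/(4n²π²)); higher powers xᵏ the same way, integrating xᵏ·cos(2nπx/a) by parts.
Normalization: ∫|ψ|² dx = 2.3700.
⟨x⟩ = 2.3700 and ⟨x²⟩ = 6.3510.
(Δx)² = 6.3510 − (2.3700)² = 0.73408.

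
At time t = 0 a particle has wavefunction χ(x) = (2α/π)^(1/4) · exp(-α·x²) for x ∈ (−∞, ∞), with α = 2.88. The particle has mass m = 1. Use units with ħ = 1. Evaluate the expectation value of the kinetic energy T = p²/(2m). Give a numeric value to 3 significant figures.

T = −(ħ²/2m) d²/dx², so ⟨T⟩ = −(ħ²/2m) ∫ χ*·χ'' dx; with m = 1.
Gaussian moments: ∫x^(2j)·e^(−2αx²) dx = (2j−1)!!/(4α)^j · √(π/(2α)), odd powers integrate to 0; here √(π/(2α)) = 0.73852. Derivatives: d/dx e^(−αx²) = −2αx·e^(−αx²), d²/dx² e^(−αx²) = (4α²x² − 2α)·e^(−αx²).
⟨T⟩ = 1.4400.

1.44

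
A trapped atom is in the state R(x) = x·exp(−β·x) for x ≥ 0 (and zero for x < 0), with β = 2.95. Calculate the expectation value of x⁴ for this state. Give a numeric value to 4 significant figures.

0.2971

⟨x⁴⟩ = ∫ x⁴·|R|² dx / ∫|R|² dx (integrals over the domain).
Every integrand reduces to terms xʲ·e^(−2βx) on [0, ∞); use ∫₀^∞ xʲ·e^(−2βx) dx = j!/(2β)^(j+1).
State is unnormalized: ∫|R|² dx = 0.0097381, and ∫R*·x⁴·R dx = 0.0028931, so ⟨x⁴⟩ = 0.0028931 / 0.0097381.
⟨x⁴⟩ = 0.29709.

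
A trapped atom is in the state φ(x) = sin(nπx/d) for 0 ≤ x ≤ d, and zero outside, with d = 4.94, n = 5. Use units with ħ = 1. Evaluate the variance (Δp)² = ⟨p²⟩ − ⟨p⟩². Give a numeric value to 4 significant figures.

Compute ⟨p⟩ and ⟨p²⟩ separately; (Δp)² = ⟨p²⟩ − ⟨p⟩².
d/dx sin(nπx/d) = (nπ/d)·cos(nπx/d) and d²/dx² sin(nπx/d) = −(nπ/d)²·sin(nπx/d); on 0 ≤ x ≤ d, ∫sin²(nπx/d) dx = d/2 and ∫sin(nπx/d)·cos(nπx/d) dx = 0.
Normalization: ∫|φ|² dx = 2.4700.
⟨p⟩ = 0.0000 and ⟨p²⟩ = 10.111.
(Δp)² = 10.111 − (0.0000)² = 10.111.

10.11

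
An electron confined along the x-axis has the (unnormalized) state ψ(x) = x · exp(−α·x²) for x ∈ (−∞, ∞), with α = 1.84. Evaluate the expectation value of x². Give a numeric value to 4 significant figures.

0.4076

⟨x²⟩ = ∫ x²·|ψ|² dx / ∫|ψ|² dx (integrals over the domain).
Expand each integrand as polynomial × e^(−2αx²) and use ∫x^(2j)·e^(−2αx²) dx = (2j−1)!!/(4α)^j · √(π/(2α)), odd powers → 0; here √(π/(2α)) = 0.92396.
State is unnormalized: ∫|ψ|² dx = 0.12554, and ∫ψ*·x²·ψ dx = 0.051170, so ⟨x²⟩ = 0.051170 / 0.12554.
⟨x²⟩ = 0.40761.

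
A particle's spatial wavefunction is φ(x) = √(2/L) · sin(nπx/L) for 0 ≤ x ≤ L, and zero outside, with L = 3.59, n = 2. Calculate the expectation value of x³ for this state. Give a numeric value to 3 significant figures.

⟨x³⟩ = ∫ x³·|φ|² dx (integrals over the domain).
With sin²θ = (1 − cos2θ)/2 on 0 ≤ x ≤ L: ∫sin²(nπx/L) dx = L/2, ∫x·sin²(nπx/L) dx = L²/4, ∫x²·sin²(nπx/L) dx = L³·(1/6 − 1/(4n²π²)); higher powers xᵏ the same way, integrating xᵏ·cos(2nπx/L) by parts.
⟨x³⟩ = 10.688.

10.7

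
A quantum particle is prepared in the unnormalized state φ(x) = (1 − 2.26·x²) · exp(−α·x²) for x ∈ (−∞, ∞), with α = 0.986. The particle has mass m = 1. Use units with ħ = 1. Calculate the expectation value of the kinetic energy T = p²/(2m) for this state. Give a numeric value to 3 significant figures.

T = −(ħ²/2m) d²/dx², so ⟨T⟩ = −(ħ²/2m) ∫ φ*·φ'' dx / ∫|φ|² dx; with m = 1.
Expand each integrand as polynomial × e^(−2αx²) and use ∫x^(2j)·e^(−2αx²) dx = (2j−1)!!/(4α)^j · √(π/(2α)), odd powers → 0; here √(π/(2α)) = 1.2622. Differentiate with the product rule, d/dx e^(−αx²) = −2αx·e^(−αx²).
State is unnormalized: ∫|φ|² dx = 1.0590, and ∫φ*·(−ħ²/2m · φ'') dx = 2.7656, so ⟨T⟩ = 2.7656 / 1.0590.
⟨T⟩ = 2.6116.

2.61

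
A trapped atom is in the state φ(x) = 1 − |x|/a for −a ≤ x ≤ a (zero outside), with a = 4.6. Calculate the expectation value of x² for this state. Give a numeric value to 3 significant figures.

2.12

⟨x²⟩ = ∫ x²·|φ|² dx / ∫|φ|² dx (integrals over the domain).
φ is even, so ∫ over [−a, a] = 2∫₀ᵃ with φ = 1 − x/a there: ∫₀ᵃ (1 − x/a)² dx = a/3, ∫₀ᵃ x²(1 − x/a)² dx = a³/30, ∫₀ᵃ x⁴(1 − x/a)² dx = a⁵/105.
State is unnormalized: ∫|φ|² dx = 3.0667, and ∫φ*·x²·φ dx = 6.4891, so ⟨x²⟩ = 6.4891 / 3.0667.
⟨x²⟩ = 2.1160.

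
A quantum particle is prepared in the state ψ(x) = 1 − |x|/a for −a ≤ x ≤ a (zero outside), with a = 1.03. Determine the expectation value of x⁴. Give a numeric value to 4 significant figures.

0.03216

⟨x⁴⟩ = ∫ x⁴·|ψ|² dx / ∫|ψ|² dx (integrals over the domain).
ψ is even, so ∫ over [−a, a] = 2∫₀ᵃ with ψ = 1 − x/a there: ∫₀ᵃ (1 − x/a)² dx = a/3, ∫₀ᵃ x²(1 − x/a)² dx = a³/30, ∫₀ᵃ x⁴(1 − x/a)² dx = a⁵/105.
State is unnormalized: ∫|ψ|² dx = 0.68667, and ∫ψ*·x⁴·ψ dx = 0.022081, so ⟨x⁴⟩ = 0.022081 / 0.68667.
⟨x⁴⟩ = 0.032157.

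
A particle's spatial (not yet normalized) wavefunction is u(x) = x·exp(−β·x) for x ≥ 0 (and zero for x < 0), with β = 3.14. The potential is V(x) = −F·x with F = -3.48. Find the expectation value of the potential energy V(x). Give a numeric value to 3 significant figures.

1.66

⟨V⟩ = ∫ V(x)·|u|² dx / ∫|u|² dx.
Every integrand reduces to terms xʲ·e^(−2βx) on [0, ∞); use ∫₀^∞ xʲ·e^(−2βx) dx = j!/(2β)^(j+1).
State is unnormalized: ∫|u|² dx = 0.0080752, and ∫u*·V(x)·u dx = 0.013424, so ⟨V⟩ = 0.013424 / 0.0080752.
⟨V⟩ = 1.6624.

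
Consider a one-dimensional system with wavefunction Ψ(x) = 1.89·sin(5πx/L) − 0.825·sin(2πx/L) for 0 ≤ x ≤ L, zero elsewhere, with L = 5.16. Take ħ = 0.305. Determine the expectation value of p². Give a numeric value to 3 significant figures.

0.746

p² Ψ = −ħ² d²Ψ/dx²; ⟨p²⟩ = −ħ² ∫ Ψ*·Ψ'' dx / ∫|Ψ|² dx.
d²/dx² sin(jπx/L) = −(jπ/L)²·sin(jπx/L); on 0 ≤ x ≤ L, ∫sin²(jπx/L) dx = L/2 and ∫sin(jπx/L)·sin(lπx/L) dx = 0 for j ≠ l, so only diagonal terms survive in ∫|Ψ|² and ∫Ψ·Ψ″; ∫Ψ·Ψ′ dx = [Ψ²/2] between the walls = 0.
State is unnormalized: ∫|Ψ|² dx = 10.972, and ∫Ψ*·(−ħ² Ψ'') dx = 8.1870, so ⟨p²⟩ = 8.1870 / 10.972.
⟨p²⟩ = 0.74617.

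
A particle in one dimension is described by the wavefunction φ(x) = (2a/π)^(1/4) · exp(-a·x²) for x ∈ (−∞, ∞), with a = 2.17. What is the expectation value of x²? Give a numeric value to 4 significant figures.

0.1152

⟨x²⟩ = ∫ x²·|φ|² dx (integrals over the domain).
Gaussian moments: ∫x^(2j)·e^(−2ax²) dx = (2j−1)!!/(4a)^j · √(π/(2a)), odd powers integrate to 0; here √(π/(2a)) = 0.85081.
⟨x²⟩ = 0.11521.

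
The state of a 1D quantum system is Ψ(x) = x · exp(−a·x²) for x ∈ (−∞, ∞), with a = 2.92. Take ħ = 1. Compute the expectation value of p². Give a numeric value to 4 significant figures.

p² Ψ = −ħ² d²Ψ/dx²; ⟨p²⟩ = −ħ² ∫ Ψ*·Ψ'' dx / ∫|Ψ|² dx.
Expand each integrand as polynomial × e^(−2ax²) and use ∫x^(2j)·e^(−2ax²) dx = (2j−1)!!/(4a)^j · √(π/(2a)), odd powers → 0; here √(π/(2a)) = 0.73345. Differentiate with the product rule, d/dx e^(−ax²) = −2ax·e^(−ax²).
State is unnormalized: ∫|Ψ|² dx = 0.062795, and ∫Ψ*·(−ħ² Ψ'') dx = 0.55008, so ⟨p²⟩ = 0.55008 / 0.062795.
⟨p²⟩ = 8.7600.

8.760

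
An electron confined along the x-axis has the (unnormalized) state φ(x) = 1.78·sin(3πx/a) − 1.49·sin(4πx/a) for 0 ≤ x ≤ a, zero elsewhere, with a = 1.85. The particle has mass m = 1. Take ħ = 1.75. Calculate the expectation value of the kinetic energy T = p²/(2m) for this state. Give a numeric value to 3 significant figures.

T = −(ħ²/2m) d²/dx², so ⟨T⟩ = −(ħ²/2m) ∫ φ*·φ'' dx / ∫|φ|² dx; with m = 1.
d²/dx² sin(jπx/a) = −(jπ/a)²·sin(jπx/a); on 0 ≤ x ≤ a, ∫sin²(jπx/a) dx = a/2 and ∫sin(jπx/a)·sin(lπx/a) dx = 0 for j ≠ l, so only diagonal terms survive in ∫|φ|² and ∫φ·φ″; ∫φ·φ′ dx = [φ²/2] between the walls = 0.
State is unnormalized: ∫|φ|² dx = 4.9844, and ∫φ*·(−ħ²/2m · φ'') dx = 261.56, so ⟨T⟩ = 261.56 / 4.9844.
⟨T⟩ = 52.477.

52.5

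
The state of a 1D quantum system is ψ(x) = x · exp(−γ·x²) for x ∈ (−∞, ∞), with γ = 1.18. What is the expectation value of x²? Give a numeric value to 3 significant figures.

0.636

⟨x²⟩ = ∫ x²·|ψ|² dx / ∫|ψ|² dx (integrals over the domain).
Expand each integrand as polynomial × e^(−2γx²) and use ∫x^(2j)·e^(−2γx²) dx = (2j−1)!!/(4γ)^j · √(π/(2γ)), odd powers → 0; here √(π/(2γ)) = 1.1538.
State is unnormalized: ∫|ψ|² dx = 0.24444, and ∫ψ*·x²·ψ dx = 0.15537, so ⟨x²⟩ = 0.15537 / 0.24444.
⟨x²⟩ = 0.63559.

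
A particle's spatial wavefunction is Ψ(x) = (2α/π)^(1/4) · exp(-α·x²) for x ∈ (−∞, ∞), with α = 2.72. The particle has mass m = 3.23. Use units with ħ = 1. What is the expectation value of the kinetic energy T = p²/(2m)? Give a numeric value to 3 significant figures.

T = −(ħ²/2m) d²/dx², so ⟨T⟩ = −(ħ²/2m) ∫ Ψ*·Ψ'' dx; with m = 3.23.
Gaussian moments: ∫x^(2j)·e^(−2αx²) dx = (2j−1)!!/(4α)^j · √(π/(2α)), odd powers integrate to 0; here √(π/(2α)) = 0.75993. Derivatives: d/dx e^(−αx²) = −2αx·e^(−αx²), d²/dx² e^(−αx²) = (4α²x² − 2α)·e^(−αx²).
⟨T⟩ = 0.42105.

0.421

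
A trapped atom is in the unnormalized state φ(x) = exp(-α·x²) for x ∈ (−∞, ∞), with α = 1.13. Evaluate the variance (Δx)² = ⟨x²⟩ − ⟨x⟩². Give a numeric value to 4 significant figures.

0.2212

Compute ⟨x⟩ and ⟨x²⟩ separately, then (Δx)² = ⟨x²⟩ − ⟨x⟩².
Gaussian moments: ∫x^(2j)·e^(−2αx²) dx = (2j−1)!!/(4α)^j · √(π/(2α)), odd powers integrate to 0; here √(π/(2α)) = 1.1790.
Normalization: ∫|φ|² dx = 1.1790.
⟨x⟩ = 0.0000 and ⟨x²⟩ = 0.22124.
(Δx)² = 0.22124 − (0.0000)² = 0.22124.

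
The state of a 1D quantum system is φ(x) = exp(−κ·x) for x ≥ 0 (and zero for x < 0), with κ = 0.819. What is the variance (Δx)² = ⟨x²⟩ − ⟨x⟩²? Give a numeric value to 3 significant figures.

0.373

Compute ⟨x⟩ and ⟨x²⟩ separately, then (Δx)² = ⟨x²⟩ − ⟨x⟩².
Every integrand reduces to terms xʲ·e^(−2κx) on [0, ∞); use ∫₀^∞ xʲ·e^(−2κx) dx = j!/(2κ)^(j+1).
Normalization: ∫|φ|² dx = 0.61050.
⟨x⟩ = 0.61050 and ⟨x²⟩ = 0.74542.
(Δx)² = 0.74542 − (0.61050)² = 0.37271.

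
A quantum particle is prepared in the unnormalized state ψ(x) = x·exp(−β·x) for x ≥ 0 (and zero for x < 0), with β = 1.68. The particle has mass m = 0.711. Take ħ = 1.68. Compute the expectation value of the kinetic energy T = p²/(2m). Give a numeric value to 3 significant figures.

5.60

T = −(ħ²/2m) d²/dx², so ⟨T⟩ = −(ħ²/2m) ∫ ψ*·ψ'' dx / ∫|ψ|² dx; with m = 0.711.
Differentiate x·exp(−β·x) with the product rule; every integrand then reduces to terms xʲ·e^(−2βx) on [0, ∞), with ∫₀^∞ xʲ·e^(−2βx) dx = j!/(2β)^(j+1).
State is unnormalized: ∫|ψ|² dx = 0.052724, and ∫ψ*·(−ħ²/2m · ψ'') dx = 0.29536, so ⟨T⟩ = 0.29536 / 0.052724.
⟨T⟩ = 5.6019.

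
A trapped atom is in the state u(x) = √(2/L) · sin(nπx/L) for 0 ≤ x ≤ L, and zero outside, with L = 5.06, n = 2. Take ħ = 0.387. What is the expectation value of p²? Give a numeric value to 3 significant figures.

p² u = −ħ² d²u/dx²; ⟨p²⟩ = −ħ² ∫ u*·u'' dx.
d/dx sin(nπx/L) = (nπ/L)·cos(nπx/L) and d²/dx² sin(nπx/L) = −(nπ/L)²·sin(nπx/L); on 0 ≤ x ≤ L, ∫sin²(nπx/L) dx = L/2 and ∫sin(nπx/L)·cos(nπx/L) dx = 0.
⟨p²⟩ = 0.23093.

0.231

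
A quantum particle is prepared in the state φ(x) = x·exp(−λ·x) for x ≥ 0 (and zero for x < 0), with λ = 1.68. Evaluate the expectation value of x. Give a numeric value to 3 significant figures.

⟨x⟩ = ∫ x·|φ|² dx / ∫|φ|² dx (integrals over the domain).
Every integrand reduces to terms xʲ·e^(−2λx) on [0, ∞); use ∫₀^∞ xʲ·e^(−2λx) dx = j!/(2λ)^(j+1).
State is unnormalized: ∫|φ|² dx = 0.052724, and ∫φ*·x·φ dx = 0.047075, so ⟨x⟩ = 0.047075 / 0.052724.
⟨x⟩ = 0.89286.

0.893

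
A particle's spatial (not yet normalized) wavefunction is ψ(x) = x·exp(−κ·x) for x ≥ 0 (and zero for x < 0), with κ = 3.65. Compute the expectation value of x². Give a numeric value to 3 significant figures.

0.225

⟨x²⟩ = ∫ x²·|ψ|² dx / ∫|ψ|² dx (integrals over the domain).
Every integrand reduces to terms xʲ·e^(−2κx) on [0, ∞); use ∫₀^∞ xʲ·e^(−2κx) dx = j!/(2κ)^(j+1).
State is unnormalized: ∫|ψ|² dx = 0.0051412, and ∫ψ*·x²·ψ dx = 0.0011577, so ⟨x²⟩ = 0.0011577 / 0.0051412.
⟨x²⟩ = 0.22518.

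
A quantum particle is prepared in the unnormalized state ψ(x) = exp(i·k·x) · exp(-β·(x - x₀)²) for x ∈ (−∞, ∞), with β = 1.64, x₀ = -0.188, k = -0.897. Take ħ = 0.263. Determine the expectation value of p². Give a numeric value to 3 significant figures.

0.169

p² ψ = −ħ² d²ψ/dx²; ⟨p²⟩ = −ħ² ∫ ψ*·ψ'' dx / ∫|ψ|² dx.
Gaussian moments (u = x − x₀): ∫u^(2j)·e^(−2βu²) du = (2j−1)!!/(4β)^j · √(π/(2β)), odd powers integrate to 0; here √(π/(2β)) = 0.97867. Derivatives: ψ′ = (ik − 2βu)·ψ, ψ″ = ((ik − 2βu)² − 2β)·ψ; the odd-in-u pieces drop out.
State is unnormalized: ∫|ψ|² dx = 0.97867, and ∫ψ*·(−ħ² ψ'') dx = 0.16549, so ⟨p²⟩ = 0.16549 / 0.97867.
⟨p²⟩ = 0.16909.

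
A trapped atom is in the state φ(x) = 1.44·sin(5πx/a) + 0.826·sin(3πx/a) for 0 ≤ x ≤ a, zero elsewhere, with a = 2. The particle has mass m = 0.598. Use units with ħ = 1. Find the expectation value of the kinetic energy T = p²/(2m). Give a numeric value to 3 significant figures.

43.4

T = −(ħ²/2m) d²/dx², so ⟨T⟩ = −(ħ²/2m) ∫ φ*·φ'' dx / ∫|φ|² dx; with m = 0.598.
d²/dx² sin(jπx/a) = −(jπ/a)²·sin(jπx/a); on 0 ≤ x ≤ a, ∫sin²(jπx/a) dx = a/2 and ∫sin(jπx/a)·sin(lπx/a) dx = 0 for j ≠ l, so only diagonal terms survive in ∫|φ|² and ∫φ·φ″; ∫φ·φ′ dx = [φ²/2] between the walls = 0.
State is unnormalized: ∫|φ|² dx = 2.7559, and ∫φ*·(−ħ²/2m · φ'') dx = 119.62, so ⟨T⟩ = 119.62 / 2.7559.
⟨T⟩ = 43.404.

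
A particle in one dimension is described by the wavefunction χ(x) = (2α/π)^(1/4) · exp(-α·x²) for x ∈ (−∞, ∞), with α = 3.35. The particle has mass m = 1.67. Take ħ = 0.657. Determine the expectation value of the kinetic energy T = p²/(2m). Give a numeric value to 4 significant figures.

T = −(ħ²/2m) d²/dx², so ⟨T⟩ = −(ħ²/2m) ∫ χ*·χ'' dx; with m = 1.67.
Gaussian moments: ∫x^(2j)·e^(−2αx²) dx = (2j−1)!!/(4α)^j · √(π/(2α)), odd powers integrate to 0; here √(π/(2α)) = 0.68476. Derivatives: d/dx e^(−αx²) = −2αx·e^(−αx²), d²/dx² e^(−αx²) = (4α²x² − 2α)·e^(−αx²).
⟨T⟩ = 0.43294.

0.4329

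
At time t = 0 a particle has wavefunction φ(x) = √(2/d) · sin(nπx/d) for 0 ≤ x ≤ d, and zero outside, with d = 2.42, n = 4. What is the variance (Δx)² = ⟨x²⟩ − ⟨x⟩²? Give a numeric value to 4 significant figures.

0.4695

Compute ⟨x⟩ and ⟨x²⟩ separately, then (Δx)² = ⟨x²⟩ − ⟨x⟩².
With sin²θ = (1 − cos2θ)/2 on 0 ≤ x ≤ d: ∫sin²(nπx/d) dx = d/2, ∫x·sin²(nπx/d) dx = d²/4, ∫x²·sin²(nπx/d) dx = d³·(1/6 − 1/(4n²π²)); higher powers xᵏ the same way, integrating xᵏ·cos(2nπx/d) by parts.
⟨x⟩ = 1.2100 and ⟨x²⟩ = 1.9336.
(Δx)² = 1.9336 − (1.2100)² = 0.46949.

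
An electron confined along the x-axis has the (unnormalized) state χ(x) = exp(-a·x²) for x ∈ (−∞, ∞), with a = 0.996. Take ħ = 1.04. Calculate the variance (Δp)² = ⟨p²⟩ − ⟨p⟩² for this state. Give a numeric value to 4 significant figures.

Compute ⟨p⟩ and ⟨p²⟩ separately; (Δp)² = ⟨p²⟩ − ⟨p⟩².
Gaussian moments: ∫x^(2j)·e^(−2ax²) dx = (2j−1)!!/(4a)^j · √(π/(2a)), odd powers integrate to 0; here √(π/(2a)) = 1.2558. Derivatives: d/dx e^(−ax²) = −2ax·e^(−ax²), d²/dx² e^(−ax²) = (4a²x² − 2a)·e^(−ax²).
Normalization: ∫|χ|² dx = 1.2558.
⟨p⟩ = 0.0000 and ⟨p²⟩ = 1.0773.
(Δp)² = 1.0773 − (0.0000)² = 1.0773.

1.077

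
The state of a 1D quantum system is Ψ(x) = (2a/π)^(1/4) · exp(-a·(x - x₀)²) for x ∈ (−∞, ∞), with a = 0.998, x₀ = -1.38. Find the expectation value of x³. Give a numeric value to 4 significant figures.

-3.665

⟨x³⟩ = ∫ x³·|Ψ|² dx (integrals over the domain).
Gaussian moments (u = x − x₀): ∫u^(2j)·e^(−2au²) du = (2j−1)!!/(4a)^j · √(π/(2a)), odd powers integrate to 0; here √(π/(2a)) = 1.2546.
⟨x³⟩ = -3.6651.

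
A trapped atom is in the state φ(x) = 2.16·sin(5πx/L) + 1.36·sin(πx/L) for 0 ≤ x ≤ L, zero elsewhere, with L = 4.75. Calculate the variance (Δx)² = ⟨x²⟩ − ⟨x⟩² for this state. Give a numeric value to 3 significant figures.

1.67

Compute ⟨x⟩ and ⟨x²⟩ separately, then (Δx)² = ⟨x²⟩ − ⟨x⟩².
On 0 ≤ x ≤ L (j ≠ l): ∫sin²(jπx/L) dx = L/2, ∫sin(jπx/L)·sin(lπx/L) dx = 0; diagonal moments ∫x·sin²(jπx/L) dx = L²/4, ∫x²·sin²(jπx/L) dx = L³·(1/6 − 1/(4j²π²)); cross terms ∫x·sin(jπx/L)·sin(lπx/L) dx = 0 for j + l even and −4jlL²/(π²(j² − l²)²) for j + l odd, ∫x²·sin(jπx/L)·sin(lπx/L) dx = (−1)^(j+l)·4jlL³/(π²(j² − l²)²); higher powers the same way via product-to-sum and parts.
Normalization: ∫|φ|² dx = 15.474.
⟨x⟩ = 2.3750 and ⟨x²⟩ = 7.3068.
(Δx)² = 7.3068 − (2.3750)² = 1.6661.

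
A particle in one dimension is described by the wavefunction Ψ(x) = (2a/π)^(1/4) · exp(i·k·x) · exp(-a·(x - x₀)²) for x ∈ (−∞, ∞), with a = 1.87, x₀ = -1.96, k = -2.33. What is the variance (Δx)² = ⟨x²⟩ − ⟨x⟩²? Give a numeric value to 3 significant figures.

0.134

Compute ⟨x⟩ and ⟨x²⟩ separately, then (Δx)² = ⟨x²⟩ − ⟨x⟩².
Gaussian moments (u = x − x₀): ∫u^(2j)·e^(−2au²) du = (2j−1)!!/(4a)^j · √(π/(2a)), odd powers integrate to 0; here √(π/(2a)) = 0.91651.
⟨x⟩ = -1.9600 and ⟨x²⟩ = 3.9753.
(Δx)² = 3.9753 − (-1.9600)² = 0.13369.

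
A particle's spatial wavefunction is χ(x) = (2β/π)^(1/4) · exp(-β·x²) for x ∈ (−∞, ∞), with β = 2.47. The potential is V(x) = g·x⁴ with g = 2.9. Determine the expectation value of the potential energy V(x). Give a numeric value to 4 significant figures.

0.08913

⟨V⟩ = ∫ V(x)·|χ|² dx.
Gaussian moments: ∫x^(2j)·e^(−2βx²) dx = (2j−1)!!/(4β)^j · √(π/(2β)), odd powers integrate to 0; here √(π/(2β)) = 0.79746.
⟨V⟩ = 0.089126.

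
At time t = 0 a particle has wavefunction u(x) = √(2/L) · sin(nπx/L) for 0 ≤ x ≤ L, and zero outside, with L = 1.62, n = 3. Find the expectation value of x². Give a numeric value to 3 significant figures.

0.860

⟨x²⟩ = ∫ x²·|u|² dx (integrals over the domain).
With sin²θ = (1 − cos2θ)/2 on 0 ≤ x ≤ L: ∫sin²(nπx/L) dx = L/2, ∫x·sin²(nπx/L) dx = L²/4, ∫x²·sin²(nπx/L) dx = L³·(1/6 − 1/(4n²π²)); higher powers xᵏ the same way, integrating xᵏ·cos(2nπx/L) by parts.
⟨x²⟩ = 0.86003.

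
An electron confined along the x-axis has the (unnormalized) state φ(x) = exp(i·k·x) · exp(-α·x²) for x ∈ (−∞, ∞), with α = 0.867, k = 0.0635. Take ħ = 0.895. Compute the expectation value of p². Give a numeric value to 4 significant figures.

0.6977

p² φ = −ħ² d²φ/dx²; ⟨p²⟩ = −ħ² ∫ φ*·φ'' dx / ∫|φ|² dx.
Gaussian moments: ∫x^(2j)·e^(−2αx²) dx = (2j−1)!!/(4α)^j · √(π/(2α)), odd powers integrate to 0; here √(π/(2α)) = 1.3460. Derivatives: φ′ = (ik − 2αx)·φ, φ″ = ((ik − 2αx)² − 2α)·φ; the odd-in-x pieces drop out.
State is unnormalized: ∫|φ|² dx = 1.3460, and ∫φ*·(−ħ² φ'') dx = 0.93914, so ⟨p²⟩ = 0.93914 / 1.3460.
⟨p²⟩ = 0.69772.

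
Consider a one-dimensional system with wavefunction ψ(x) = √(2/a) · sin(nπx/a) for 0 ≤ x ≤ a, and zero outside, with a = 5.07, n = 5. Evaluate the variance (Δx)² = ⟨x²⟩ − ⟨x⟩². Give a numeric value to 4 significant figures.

2.090

Compute ⟨x⟩ and ⟨x²⟩ separately, then (Δx)² = ⟨x²⟩ − ⟨x⟩².
With sin²θ = (1 − cos2θ)/2 on 0 ≤ x ≤ a: ∫sin²(nπx/a) dx = a/2, ∫x·sin²(nπx/a) dx = a²/4, ∫x²·sin²(nπx/a) dx = a³·(1/6 − 1/(4n²π²)); higher powers xᵏ the same way, integrating xᵏ·cos(2nπx/a) by parts.
⟨x⟩ = 2.5350 and ⟨x²⟩ = 8.5162.
(Δx)² = 8.5162 − (2.5350)² = 2.0900.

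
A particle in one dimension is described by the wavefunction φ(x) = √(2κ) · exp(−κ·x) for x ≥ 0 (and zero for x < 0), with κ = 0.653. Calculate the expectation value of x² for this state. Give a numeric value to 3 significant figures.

⟨x²⟩ = ∫ x²·|φ|² dx (integrals over the domain).
Every integrand reduces to terms xʲ·e^(−2κx) on [0, ∞); use ∫₀^∞ xʲ·e^(−2κx) dx = j!/(2κ)^(j+1).
⟨x²⟩ = 1.1726.

1.17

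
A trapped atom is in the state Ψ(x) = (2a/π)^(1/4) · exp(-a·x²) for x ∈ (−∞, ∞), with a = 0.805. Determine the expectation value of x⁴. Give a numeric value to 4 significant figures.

0.2893

⟨x⁴⟩ = ∫ x⁴·|Ψ|² dx (integrals over the domain).
Gaussian moments: ∫x^(2j)·e^(−2ax²) dx = (2j−1)!!/(4a)^j · √(π/(2a)), odd powers integrate to 0; here √(π/(2a)) = 1.3969.
⟨x⁴⟩ = 0.28934.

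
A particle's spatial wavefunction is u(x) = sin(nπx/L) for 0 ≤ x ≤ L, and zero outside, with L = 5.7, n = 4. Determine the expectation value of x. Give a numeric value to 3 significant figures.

⟨x⟩ = ∫ x·|u|² dx / ∫|u|² dx (integrals over the domain).
With sin²θ = (1 − cos2θ)/2 on 0 ≤ x ≤ L: ∫sin²(nπx/L) dx = L/2, ∫x·sin²(nπx/L) dx = L²/4, ∫x²·sin²(nπx/L) dx = L³·(1/6 − 1/(4n²π²)); higher powers xᵏ the same way, integrating xᵏ·cos(2nπx/L) by parts.
State is unnormalized: ∫|u|² dx = 2.8500, and ∫u*·x·u dx = 8.1225, so ⟨x⟩ = 8.1225 / 2.8500.
⟨x⟩ = 2.8500.

2.85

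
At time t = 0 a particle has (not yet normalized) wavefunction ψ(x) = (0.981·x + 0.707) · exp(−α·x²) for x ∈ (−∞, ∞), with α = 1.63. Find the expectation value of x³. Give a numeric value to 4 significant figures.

⟨x³⟩ = ∫ x³·|ψ|² dx / ∫|ψ|² dx (integrals over the domain).
Expand each integrand as polynomial × e^(−2αx²) and use ∫x^(2j)·e^(−2αx²) dx = (2j−1)!!/(4α)^j · √(π/(2α)), odd powers → 0; here √(π/(2α)) = 0.98167.
State is unnormalized: ∫|ψ|² dx = 0.63558, and ∫ψ*·x³·ψ dx = 0.096097, so ⟨x³⟩ = 0.096097 / 0.63558.
⟨x³⟩ = 0.15120.

0.1512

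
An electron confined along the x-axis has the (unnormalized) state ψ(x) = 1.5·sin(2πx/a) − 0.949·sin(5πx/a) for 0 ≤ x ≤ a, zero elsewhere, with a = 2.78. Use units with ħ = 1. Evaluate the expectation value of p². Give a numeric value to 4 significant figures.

p² ψ = −ħ² d²ψ/dx²; ⟨p²⟩ = −ħ² ∫ ψ*·ψ'' dx / ∫|ψ|² dx.
d²/dx² sin(jπx/a) = −(jπ/a)²·sin(jπx/a); on 0 ≤ x ≤ a, ∫sin²(jπx/a) dx = a/2 and ∫sin(jπx/a)·sin(lπx/a) dx = 0 for j ≠ l, so only diagonal terms survive in ∫|ψ|² and ∫ψ·ψ″; ∫ψ·ψ′ dx = [ψ²/2] between the walls = 0.
State is unnormalized: ∫|ψ|² dx = 4.3793, and ∫ψ*·(−ħ² ψ'') dx = 55.943, so ⟨p²⟩ = 55.943 / 4.3793.
⟨p²⟩ = 12.774.

12.77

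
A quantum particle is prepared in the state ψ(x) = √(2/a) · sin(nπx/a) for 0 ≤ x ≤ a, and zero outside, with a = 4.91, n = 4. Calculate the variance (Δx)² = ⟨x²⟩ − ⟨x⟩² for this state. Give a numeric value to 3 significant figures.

1.93

Compute ⟨x⟩ and ⟨x²⟩ separately, then (Δx)² = ⟨x²⟩ − ⟨x⟩².
With sin²θ = (1 − cos2θ)/2 on 0 ≤ x ≤ a: ∫sin²(nπx/a) dx = a/2, ∫x·sin²(nπx/a) dx = a²/4, ∫x²·sin²(nπx/a) dx = a³·(1/6 − 1/(4n²π²)); higher powers xᵏ the same way, integrating xᵏ·cos(2nπx/a) by parts.
⟨x⟩ = 2.4550 and ⟨x²⟩ = 7.9597.
(Δx)² = 7.9597 − (2.4550)² = 1.9327.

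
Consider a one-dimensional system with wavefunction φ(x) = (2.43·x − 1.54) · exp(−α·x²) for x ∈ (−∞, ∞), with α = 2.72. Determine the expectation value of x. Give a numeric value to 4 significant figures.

⟨x⟩ = ∫ x·|φ|² dx / ∫|φ|² dx (integrals over the domain).
Expand each integrand as polynomial × e^(−2αx²) and use ∫x^(2j)·e^(−2αx²) dx = (2j−1)!!/(4α)^j · √(π/(2α)), odd powers → 0; here √(π/(2α)) = 0.75993.
State is unnormalized: ∫|φ|² dx = 2.2147, and ∫φ*·x·φ dx = -0.52276, so ⟨x⟩ = -0.52276 / 2.2147.
⟨x⟩ = -0.23604.

-0.2360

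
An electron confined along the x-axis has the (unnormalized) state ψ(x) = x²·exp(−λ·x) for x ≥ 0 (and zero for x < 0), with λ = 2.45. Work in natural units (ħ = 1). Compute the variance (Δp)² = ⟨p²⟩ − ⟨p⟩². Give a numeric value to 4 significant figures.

2.001

Compute ⟨p⟩ and ⟨p²⟩ separately; (Δp)² = ⟨p²⟩ − ⟨p⟩².
Differentiate x²·exp(−λ·x) with the product rule; every integrand then reduces to terms xʲ·e^(−2λx) on [0, ∞), with ∫₀^∞ xʲ·e^(−2λx) dx = j!/(2λ)^(j+1).
Normalization: ∫|ψ|² dx = 0.0084963.
⟨p⟩ = 0.0000 and ⟨p²⟩ = 2.0008.
(Δp)² = 2.0008 − (0.0000)² = 2.0008.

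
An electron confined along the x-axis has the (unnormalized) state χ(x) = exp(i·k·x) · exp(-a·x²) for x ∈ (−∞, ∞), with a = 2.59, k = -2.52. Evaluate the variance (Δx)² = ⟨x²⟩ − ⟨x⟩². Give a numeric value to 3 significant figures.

0.0965

Compute ⟨x⟩ and ⟨x²⟩ separately, then (Δx)² = ⟨x²⟩ − ⟨x⟩².
Gaussian moments: ∫x^(2j)·e^(−2ax²) dx = (2j−1)!!/(4a)^j · √(π/(2a)), odd powers integrate to 0; here √(π/(2a)) = 0.77877.
Normalization: ∫|χ|² dx = 0.77877.
⟨x⟩ = 0.0000 and ⟨x²⟩ = 0.096525.
(Δx)² = 0.096525 − (0.0000)² = 0.096525.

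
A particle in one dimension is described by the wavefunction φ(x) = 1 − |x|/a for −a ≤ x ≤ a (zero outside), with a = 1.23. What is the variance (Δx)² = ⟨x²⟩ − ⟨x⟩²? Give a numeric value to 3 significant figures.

0.151

Compute ⟨x⟩ and ⟨x²⟩ separately, then (Δx)² = ⟨x²⟩ − ⟨x⟩².
φ is even, so ∫ over [−a, a] = 2∫₀ᵃ with φ = 1 − x/a there: ∫₀ᵃ (1 − x/a)² dx = a/3, ∫₀ᵃ x²(1 − x/a)² dx = a³/30, ∫₀ᵃ x⁴(1 − x/a)² dx = a⁵/105.
Normalization: ∫|φ|² dx = 0.82000.
⟨x⟩ = 0.0000 and ⟨x²⟩ = 0.15129.
(Δx)² = 0.15129 − (0.0000)² = 0.15129.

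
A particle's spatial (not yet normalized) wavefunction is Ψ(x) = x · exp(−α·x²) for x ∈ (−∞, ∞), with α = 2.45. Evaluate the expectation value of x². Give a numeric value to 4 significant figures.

0.3061

⟨x²⟩ = ∫ x²·|Ψ|² dx / ∫|Ψ|² dx (integrals over the domain).
Expand each integrand as polynomial × e^(−2αx²) and use ∫x^(2j)·e^(−2αx²) dx = (2j−1)!!/(4α)^j · √(π/(2α)), odd powers → 0; here √(π/(2α)) = 0.80071.
State is unnormalized: ∫|Ψ|² dx = 0.081705, and ∫Ψ*·x²·Ψ dx = 0.025012, so ⟨x²⟩ = 0.025012 / 0.081705.
⟨x²⟩ = 0.30612.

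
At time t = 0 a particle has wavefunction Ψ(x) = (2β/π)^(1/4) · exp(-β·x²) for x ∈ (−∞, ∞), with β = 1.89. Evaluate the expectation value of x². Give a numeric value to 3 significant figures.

0.132

⟨x²⟩ = ∫ x²·|Ψ|² dx (integrals over the domain).
Gaussian moments: ∫x^(2j)·e^(−2βx²) dx = (2j−1)!!/(4β)^j · √(π/(2β)), odd powers integrate to 0; here √(π/(2β)) = 0.91165.
⟨x²⟩ = 0.13228.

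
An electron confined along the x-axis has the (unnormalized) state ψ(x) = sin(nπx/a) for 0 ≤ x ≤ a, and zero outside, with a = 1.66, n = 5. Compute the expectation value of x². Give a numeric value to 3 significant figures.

0.913

⟨x²⟩ = ∫ x²·|ψ|² dx / ∫|ψ|² dx (integrals over the domain).
With sin²θ = (1 − cos2θ)/2 on 0 ≤ x ≤ a: ∫sin²(nπx/a) dx = a/2, ∫x·sin²(nπx/a) dx = a²/4, ∫x²·sin²(nπx/a) dx = a³·(1/6 − 1/(4n²π²)); higher powers xᵏ the same way, integrating xᵏ·cos(2nπx/a) by parts.
State is unnormalized: ∫|ψ|² dx = 0.83000, and ∫ψ*·x²·ψ dx = 0.75775, so ⟨x²⟩ = 0.75775 / 0.83000.
⟨x²⟩ = 0.91295.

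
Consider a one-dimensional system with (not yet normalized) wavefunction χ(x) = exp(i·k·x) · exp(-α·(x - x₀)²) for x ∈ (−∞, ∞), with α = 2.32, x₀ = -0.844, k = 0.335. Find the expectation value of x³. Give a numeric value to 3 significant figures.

⟨x³⟩ = ∫ x³·|χ|² dx / ∫|χ|² dx (integrals over the domain).
Gaussian moments (u = x − x₀): ∫u^(2j)·e^(−2αu²) du = (2j−1)!!/(4α)^j · √(π/(2α)), odd powers integrate to 0; here √(π/(2α)) = 0.82284.
State is unnormalized: ∫|χ|² dx = 0.82284, and ∫χ*·x³·χ dx = -0.71921, so ⟨x³⟩ = -0.71921 / 0.82284.
⟨x³⟩ = -0.87406.

-0.874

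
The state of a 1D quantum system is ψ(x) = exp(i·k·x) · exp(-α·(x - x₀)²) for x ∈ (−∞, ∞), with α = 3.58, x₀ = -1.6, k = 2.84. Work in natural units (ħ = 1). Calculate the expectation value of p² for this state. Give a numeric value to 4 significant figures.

p² ψ = −ħ² d²ψ/dx²; ⟨p²⟩ = −ħ² ∫ ψ*·ψ'' dx / ∫|ψ|² dx.
Gaussian moments (u = x − x₀): ∫u^(2j)·e^(−2αu²) du = (2j−1)!!/(4α)^j · √(π/(2α)), odd powers integrate to 0; here √(π/(2α)) = 0.66240. Derivatives: ψ′ = (ik − 2αu)·ψ, ψ″ = ((ik − 2αu)² − 2α)·ψ; the odd-in-u pieces drop out.
State is unnormalized: ∫|ψ|² dx = 0.66240, and ∫ψ*·(−ħ² ψ'') dx = 7.7140, so ⟨p²⟩ = 7.7140 / 0.66240.
⟨p²⟩ = 11.646.

11.65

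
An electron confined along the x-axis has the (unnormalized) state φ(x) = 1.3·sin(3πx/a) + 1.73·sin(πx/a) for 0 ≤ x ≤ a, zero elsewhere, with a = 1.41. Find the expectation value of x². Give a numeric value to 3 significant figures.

⟨x²⟩ = ∫ x²·|φ|² dx / ∫|φ|² dx (integrals over the domain).
On 0 ≤ x ≤ a (j ≠ l): ∫sin²(jπx/a) dx = a/2, ∫sin(jπx/a)·sin(lπx/a) dx = 0; diagonal moments ∫x·sin²(jπx/a) dx = a²/4, ∫x²·sin²(jπx/a) dx = a³·(1/6 − 1/(4j²π²)); cross terms ∫x·sin(jπx/a)·sin(lπx/a) dx = 0 for j + l even and −4jla²/(π²(j² − l²)²) for j + l odd, ∫x²·sin(jπx/a)·sin(lπx/a) dx = (−1)^(j+l)·4jla³/(π²(j² − l²)²); higher powers the same way via product-to-sum and parts.
State is unnormalized: ∫|φ|² dx = 3.3014, and ∫φ*·x²·φ dx = 2.2016, so ⟨x²⟩ = 2.2016 / 3.3014.
⟨x²⟩ = 0.66685.

0.667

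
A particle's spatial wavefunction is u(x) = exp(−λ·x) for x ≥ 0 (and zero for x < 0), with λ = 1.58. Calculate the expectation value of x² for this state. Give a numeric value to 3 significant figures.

⟨x²⟩ = ∫ x²·|u|² dx / ∫|u|² dx (integrals over the domain).
Every integrand reduces to terms xʲ·e^(−2λx) on [0, ∞); use ∫₀^∞ xʲ·e^(−2λx) dx = j!/(2λ)^(j+1).
State is unnormalized: ∫|u|² dx = 0.31646, and ∫u*·x²·u dx = 0.063382, so ⟨x²⟩ = 0.063382 / 0.31646.
⟨x²⟩ = 0.20029.

0.200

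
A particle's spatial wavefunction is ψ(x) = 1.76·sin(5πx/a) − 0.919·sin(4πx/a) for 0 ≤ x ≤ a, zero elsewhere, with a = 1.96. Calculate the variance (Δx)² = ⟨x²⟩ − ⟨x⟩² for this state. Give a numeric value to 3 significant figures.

0.208

Compute ⟨x⟩ and ⟨x²⟩ separately, then (Δx)² = ⟨x²⟩ − ⟨x⟩².
On 0 ≤ x ≤ a (j ≠ l): ∫sin²(jπx/a) dx = a/2, ∫sin(jπx/a)·sin(lπx/a) dx = 0; diagonal moments ∫x·sin²(jπx/a) dx = a²/4, ∫x²·sin²(jπx/a) dx = a³·(1/6 − 1/(4j²π²)); cross terms ∫x·sin(jπx/a)·sin(lπx/a) dx = 0 for j + l even and −4jla²/(π²(j² − l²)²) for j + l odd, ∫x²·sin(jπx/a)·sin(lπx/a) dx = (−1)^(j+l)·4jla³/(π²(j² − l²)²); higher powers the same way via product-to-sum and parts.
Normalization: ∫|ψ|² dx = 3.8633.
⟨x⟩ = 1.3019 and ⟨x²⟩ = 1.9027.
(Δx)² = 1.9027 − (1.3019)² = 0.20779.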